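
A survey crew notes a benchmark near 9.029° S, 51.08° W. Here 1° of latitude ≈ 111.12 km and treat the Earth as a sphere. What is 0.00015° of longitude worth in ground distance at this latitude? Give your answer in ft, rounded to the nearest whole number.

54 ft

0.00015° of longitude at 9.029° is 0.00015 × 111120 × cos 9.029° ≈ 0.00015 × 109743 = 16.4615 m.
Converting: 16.4615 m × 3.2808 ft/m ≈ 54.007 ft.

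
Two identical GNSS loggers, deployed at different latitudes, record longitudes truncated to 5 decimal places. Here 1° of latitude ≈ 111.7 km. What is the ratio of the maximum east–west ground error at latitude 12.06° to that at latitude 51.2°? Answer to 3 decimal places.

Truncating at 5 decimal places can drop up to a full unit in the last place, so the longitude may be off by as much as 1e-05°.
Error at 12.06° = 1e-05° × 111700 × cos 12.06° ≈ 1.117 × 0.9779 = 1.0923 m.
Error at 51.2° = 1e-05° × 111700 × cos 51.2° ≈ 1.117 × 0.6266 = 0.69992 m.
The ratio reduces to cos 12.06° / cos 51.2° = 0.9779/0.6266 ≈ 1.5607.

1.561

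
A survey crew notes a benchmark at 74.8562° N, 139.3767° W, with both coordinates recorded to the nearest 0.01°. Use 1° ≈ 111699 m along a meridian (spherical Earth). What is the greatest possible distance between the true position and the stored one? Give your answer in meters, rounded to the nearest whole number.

Rounding to 2 decimal places leaves each coordinate within ±0.005° of the true value.
Latitude error → 0.005 × 111699 = 558.495 m along the meridian.
E–W at 74.8562°: 0.005° × 111699 × cos 74.8562° = 0.005 × 111699 × 0.2612 ≈ 145.903 m.
The two errors are perpendicular, so the maximum displacement is √(558.495² + 145.903²) ≈ 577.238 m.

577 meters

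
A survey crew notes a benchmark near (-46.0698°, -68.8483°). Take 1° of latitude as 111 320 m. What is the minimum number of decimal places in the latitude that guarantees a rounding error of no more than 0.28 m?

6 decimal places

One degree of latitude covers 111320 m.
With N decimal places the half-ulp bound is 0.5·10⁻ᴺ°, or 0.5·10⁻ᴺ × 111320 m on the ground.
Setting 55660 × 10⁻ᴺ ≤ 0.28 gives 10ᴺ ≥ 1.988e+05, i.e. N ≥ 5.30.
So 6 decimal places suffice (0.0557 m); 5 would allow up to 0.557 m.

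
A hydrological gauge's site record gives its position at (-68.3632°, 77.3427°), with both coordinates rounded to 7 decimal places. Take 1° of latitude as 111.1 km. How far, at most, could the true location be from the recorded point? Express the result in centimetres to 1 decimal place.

0.6 centimetres

Rounding to 7 decimal places leaves each coordinate within ±5e-08° of the true value.
N–S: 5e-08° × 111100 m/° = 0.005555 m.
E–W at 68.3632°: 5e-08° × 111100 × cos 68.3632° = 5e-08 × 111100 × 0.3687 ≈ 0.00204825 m.
Combining orthogonally: (0.005555² + 0.00204825²)^½ ≈ 0.00592059 m.
That is 0.00592059 m = 0.59206 cm.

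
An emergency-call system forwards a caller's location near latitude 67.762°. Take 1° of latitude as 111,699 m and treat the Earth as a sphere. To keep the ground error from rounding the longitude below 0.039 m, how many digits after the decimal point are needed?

At 67.762° one degree of longitude covers 111699 × cos 67.762° ≈ 111699 × 0.3785 ≈ 42273 m.
With N decimal places the half-ulp bound is 0.5·10⁻ᴺ°, or 0.5·10⁻ᴺ × 42273 m on the ground.
Need 0.5 × 42273 × 10⁻ᴺ ≤ 0.039 → 10⁻ᴺ ≤ 1.845e-06, so N ≥ 5.73.
At 5 places the error can reach 0.211 m, but 6 places keeps it to 0.0211 m.

6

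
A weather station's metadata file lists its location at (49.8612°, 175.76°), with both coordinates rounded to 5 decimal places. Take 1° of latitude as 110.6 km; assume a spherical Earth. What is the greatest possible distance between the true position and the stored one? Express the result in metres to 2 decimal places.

Rounding to 5 decimal places leaves each coordinate within ±5e-06° of the true value.
Latitude error → 5e-06 × 110600 = 0.553 m along the meridian.
Longitude error → 5e-06 × 110600 × cos 49.8612° = 5e-06 × 110600 × 0.6446 ≈ 0.356487 m.
Worst case both components are at the extreme and orthogonal: √(0.553² + 0.356487²) ≈ 0.657945 m.

0.66 metres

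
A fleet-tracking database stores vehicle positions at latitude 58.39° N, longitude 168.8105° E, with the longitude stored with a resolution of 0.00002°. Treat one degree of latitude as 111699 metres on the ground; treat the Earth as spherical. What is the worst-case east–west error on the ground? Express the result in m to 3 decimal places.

With a 0.00002° grid the true value lies within half a step, ±0.00002°/2 = ±1e-05°, of the stored one.
One degree of longitude at 58.39° is 111699 × cos 58.39° ≈ 111699 × 0.5241 = 58545.3 m.
So at most 1e-05° × 58545.3 ≈ 0.585453 m east–west.

0.585 m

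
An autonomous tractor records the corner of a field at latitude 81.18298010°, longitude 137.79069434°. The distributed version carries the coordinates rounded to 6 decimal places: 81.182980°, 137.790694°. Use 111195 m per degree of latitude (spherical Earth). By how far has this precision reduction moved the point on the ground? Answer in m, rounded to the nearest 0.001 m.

0.013 m

The latitude changed by +0.00000010° and the longitude by +0.00000034°.
N–S: 0.00000010° × 111195 m/° = 0.0111195 m.
E–W at 81.183°: 0.00000034° × 111195 × cos 81.183° = 0.00000034 × 111195 × 0.1533 ≈ 0.00579493 m.
Hypotenuse of the two orthogonal shifts: √(0.0111195² + 0.00579493²) = 0.0125389 m.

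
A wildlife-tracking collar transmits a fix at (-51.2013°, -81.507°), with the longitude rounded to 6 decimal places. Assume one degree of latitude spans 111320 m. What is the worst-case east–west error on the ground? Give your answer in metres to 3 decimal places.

Rounding to 6 decimal places leaves the longitude within ±5e-07° of the true value.
One degree of longitude at 51.2013° is 111320 × cos 51.2013° ≈ 111320 × 0.6266 = 69751.6 m.
So at most 5e-07° × 69751.6 ≈ 0.0348758 m east–west.

0.035 metres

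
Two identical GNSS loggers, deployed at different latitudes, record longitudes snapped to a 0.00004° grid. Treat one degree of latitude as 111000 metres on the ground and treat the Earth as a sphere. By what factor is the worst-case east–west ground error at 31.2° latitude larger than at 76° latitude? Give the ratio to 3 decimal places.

With a 0.00004° grid the true value lies within half a step, ±0.00004°/2 = ±2e-05°, of the stored one.
Error at 31.2° = 2e-05° × 111000 × cos 31.2° ≈ 2.22 × 0.8554 = 1.8989 m.
Error at 76° = 2e-05° × 111000 × cos 76° ≈ 2.22 × 0.2419 = 0.53707 m.
Ratio: 1.8989 / 0.53707 = cos 31.2° / cos 76° ≈ 3.5357.

3.536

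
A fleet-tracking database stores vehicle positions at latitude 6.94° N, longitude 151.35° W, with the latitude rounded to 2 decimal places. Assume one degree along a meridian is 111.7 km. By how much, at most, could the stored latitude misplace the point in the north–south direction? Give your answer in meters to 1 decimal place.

Rounding to 2 decimal places leaves the latitude within ±0.005° of the true value.
North–south distance: 0.005° × 111700 m/° = 558.5 m.

558.5 meters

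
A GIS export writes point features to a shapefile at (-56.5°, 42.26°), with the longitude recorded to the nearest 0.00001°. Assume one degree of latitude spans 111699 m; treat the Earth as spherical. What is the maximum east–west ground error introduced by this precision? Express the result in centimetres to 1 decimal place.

30.8 centimetres

Rounding to 5 decimal places leaves the longitude within ±5e-06° of the true value.
At latitude 56.5° a degree of longitude spans 111699 m × cos 56.5° = 111699 × 0.5519 ≈ 61650.8 m.
Maximum E–W displacement: 5e-06 × 61650.8 = 0.308254 m.
That is 0.308254 m = 30.825 cm.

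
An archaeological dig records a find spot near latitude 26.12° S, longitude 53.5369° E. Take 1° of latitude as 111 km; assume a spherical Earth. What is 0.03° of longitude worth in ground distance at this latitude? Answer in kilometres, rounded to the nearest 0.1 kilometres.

At 26.12° a degree of longitude is 111000 × cos 26.12° ≈ 99664 m, so 0.03° corresponds to 2989.92 m.
That is 2989.92 m = 2.9899 km.

3.0 kilometres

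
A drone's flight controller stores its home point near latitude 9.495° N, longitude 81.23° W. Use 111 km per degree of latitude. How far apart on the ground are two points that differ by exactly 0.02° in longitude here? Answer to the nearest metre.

2190 metres

One degree of longitude here spans 111000 × cos 9.495° = 111000 × 0.9863 ≈ 109479 m; 0.02° of that is 2189.59 m.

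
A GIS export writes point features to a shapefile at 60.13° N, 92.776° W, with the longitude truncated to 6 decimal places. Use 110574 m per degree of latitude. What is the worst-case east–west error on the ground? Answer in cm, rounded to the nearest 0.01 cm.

5.51 cm

Truncating at 6 decimal places can drop up to a full unit in the last place, so the longitude may be off by as much as 1e-06°.
One degree of longitude at 60.13° is 110574 × cos 60.13° ≈ 110574 × 0.4980 = 55069.6 m.
East–west error: 1e-06° × 55069.6 m/° ≈ 0.0550696 m.
That is 0.0550696 m = 5.507 cm.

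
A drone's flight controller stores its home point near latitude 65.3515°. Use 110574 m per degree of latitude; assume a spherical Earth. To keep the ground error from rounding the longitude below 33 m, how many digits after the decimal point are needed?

At 65.3515° one degree of longitude covers 110574 × cos 65.3515° ≈ 110574 × 0.4171 ≈ 46114.9 m.
N decimal places → at most half a unit in the last place, 0.5 × 10⁻ᴺ° = 46114.9/2 × 10⁻ᴺ m.
Need 0.5 × 46114.9 × 10⁻ᴺ ≤ 33 → 10⁻ᴺ ≤ 1.431e-03, so N ≥ 2.84.
N = 2 would give 231 m (too coarse); N = 3 gives 23.1 m ≤ 33 m.

3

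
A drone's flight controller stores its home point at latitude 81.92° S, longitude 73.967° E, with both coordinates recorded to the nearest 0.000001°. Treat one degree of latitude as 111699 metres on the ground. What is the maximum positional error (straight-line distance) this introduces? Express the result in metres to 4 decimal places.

Rounding to 6 decimal places leaves each coordinate within ±5e-07° of the true value.
Latitude error → 5e-07 × 111699 = 0.0558495 m along the meridian.
East–west component at 81.92°: 5e-07° × 111699 × cos 81.92° ≈ 5e-07 × 15699.9 ≈ 0.00784996 m.
The two errors are perpendicular, so the maximum displacement is √(0.0558495² + 0.00784996²) ≈ 0.0563985 m.

0.0564 metres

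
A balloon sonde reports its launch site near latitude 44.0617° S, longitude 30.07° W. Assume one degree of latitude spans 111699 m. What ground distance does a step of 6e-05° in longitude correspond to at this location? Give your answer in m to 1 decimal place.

At 44.0617° a degree of longitude is 111699 × cos 44.0617° ≈ 80265.9 m, so 6e-05° corresponds to 4.81596 m.

4.8 m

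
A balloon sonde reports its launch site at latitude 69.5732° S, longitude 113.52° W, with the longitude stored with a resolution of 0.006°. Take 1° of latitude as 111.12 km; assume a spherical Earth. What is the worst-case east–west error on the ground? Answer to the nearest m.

116 m

With a 0.006° grid the true value lies within half a step, ±0.006°/2 = ±0.003°, of the stored one.
At latitude 69.5732° a degree of longitude spans 111120 m × cos 69.5732° = 111120 × 0.3490 ≈ 38782 m.
So at most 0.003° × 38782 ≈ 116.346 m east–west.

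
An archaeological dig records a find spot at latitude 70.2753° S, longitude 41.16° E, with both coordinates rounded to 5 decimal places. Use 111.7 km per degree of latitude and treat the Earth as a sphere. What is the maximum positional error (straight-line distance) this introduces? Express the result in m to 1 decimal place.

Rounding to 5 decimal places leaves each coordinate within ±5e-06° of the true value.
Latitude error → 5e-06 × 111700 = 0.5585 m along the meridian.
East–west component at 70.2753°: 5e-06° × 111700 × cos 70.2753° ≈ 5e-06 × 37698.9 ≈ 0.188494 m.
The two errors are perpendicular, so the maximum displacement is √(0.5585² + 0.188494²) ≈ 0.589451 m.

0.6 m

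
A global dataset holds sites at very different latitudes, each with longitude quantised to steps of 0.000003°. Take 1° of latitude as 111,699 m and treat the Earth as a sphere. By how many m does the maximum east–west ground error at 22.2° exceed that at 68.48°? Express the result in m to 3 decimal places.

With a 0.000003° grid the true value lies within half a step, ±0.000003°/2 = ±1.5e-06°, of the stored one.
At 22.2°: 1.5e-06° × 111699 × cos 22.2° = 1.5e-06 × 111699 × 0.9259 ≈ 0.15513 m.
At 68.48°: 1.5e-06° × 111699 × cos 68.48° = 1.5e-06 × 111699 × 0.3668 ≈ 0.061461 m.
Difference: 0.15513 − 0.061461 = 0.093667 m.

0.094 m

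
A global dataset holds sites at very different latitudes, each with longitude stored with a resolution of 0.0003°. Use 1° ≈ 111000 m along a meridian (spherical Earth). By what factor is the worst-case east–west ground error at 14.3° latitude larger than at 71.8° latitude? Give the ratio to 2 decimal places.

3.10

With a 0.0003° grid the true value lies within half a step, ±0.0003°/2 = ±0.00015°, of the stored one.
At 14.3°: 0.00015° × 111000 × cos 14.3° = 0.00015 × 111000 × 0.9690 ≈ 16.134 m.
At 71.8°: 0.00015° × 111000 × cos 71.8° = 0.00015 × 111000 × 0.3123 ≈ 5.2004 m.
The ratio reduces to cos 14.3° / cos 71.8° = 0.9690/0.3123 ≈ 3.1025.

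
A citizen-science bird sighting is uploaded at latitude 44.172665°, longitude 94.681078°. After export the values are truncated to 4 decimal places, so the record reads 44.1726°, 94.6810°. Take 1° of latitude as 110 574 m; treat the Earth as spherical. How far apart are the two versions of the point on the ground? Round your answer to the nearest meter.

9 meters

The latitude changed by +0.000065° and the longitude by +0.000078°.
North–south shift: 0.000065 × 110574 = 7.18731 m.
E–W at 44.1726°: 0.000078° × 110574 × cos 44.1726° = 0.000078 × 110574 × 0.7172 ≈ 6.18607 m.
Hypotenuse of the two orthogonal shifts: √(7.18731² + 6.18607²) = 9.48287 m.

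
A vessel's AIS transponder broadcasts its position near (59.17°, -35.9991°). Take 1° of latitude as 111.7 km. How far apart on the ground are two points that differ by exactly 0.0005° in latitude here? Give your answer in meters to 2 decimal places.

55.85 meters

Along a meridian 0.0005° is 0.0005 × 111700 = 55.85 m.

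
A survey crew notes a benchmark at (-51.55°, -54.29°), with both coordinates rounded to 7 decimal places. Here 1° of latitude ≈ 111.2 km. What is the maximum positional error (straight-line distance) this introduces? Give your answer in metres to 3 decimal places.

0.007 metres

Rounding to 7 decimal places leaves each coordinate within ±5e-08° of the true value.
N–S: 5e-08° × 111200 m/° = 0.00556 m.
E–W at 51.55°: 5e-08° × 111200 × cos 51.55° = 5e-08 × 111200 × 0.6218 ≈ 0.00345738 m.
Worst case both components are at the extreme and orthogonal: √(0.00556² + 0.00345738²) ≈ 0.0065473 m.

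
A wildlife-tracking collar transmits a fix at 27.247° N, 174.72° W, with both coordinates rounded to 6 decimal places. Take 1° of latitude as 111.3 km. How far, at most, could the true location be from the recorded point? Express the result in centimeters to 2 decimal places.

Rounding to 6 decimal places leaves each coordinate within ±5e-07° of the true value.
N–S: 5e-07° × 111300 m/° = 0.05565 m.
East–west component at 27.247°: 5e-07° × 111300 × cos 27.247° ≈ 5e-07 × 98950.3 ≈ 0.0494751 m.
Combining orthogonally: (0.05565² + 0.0494751²)^½ ≈ 0.0744628 m.
That is 0.0744628 m = 7.4463 cm.

7.45 centimeters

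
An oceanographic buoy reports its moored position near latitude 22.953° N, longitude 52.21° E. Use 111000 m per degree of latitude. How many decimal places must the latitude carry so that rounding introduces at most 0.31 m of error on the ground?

One degree of latitude covers 111000 m.
N decimal places → at most half a unit in the last place, 0.5 × 10⁻ᴺ° = 111000/2 × 10⁻ᴺ m.
Setting 55500 × 10⁻ᴺ ≤ 0.31 gives 10ᴺ ≥ 1.79e+05, i.e. N ≥ 5.25.
At 5 places the error can reach 0.555 m, but 6 places keeps it to 0.0555 m.

6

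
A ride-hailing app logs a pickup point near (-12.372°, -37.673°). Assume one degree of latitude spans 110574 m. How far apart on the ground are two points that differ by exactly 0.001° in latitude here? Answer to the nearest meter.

111 meters

Along a meridian 0.001° is 0.001 × 110574 = 110.574 m.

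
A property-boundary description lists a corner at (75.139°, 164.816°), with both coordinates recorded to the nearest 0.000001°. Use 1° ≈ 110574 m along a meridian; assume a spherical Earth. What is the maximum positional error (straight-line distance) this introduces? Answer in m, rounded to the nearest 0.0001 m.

Rounding to 6 decimal places leaves each coordinate within ±5e-07° of the true value.
Latitude error → 5e-07 × 110574 = 0.055287 m along the meridian.
Longitude error → 5e-07 × 110574 × cos 75.139° = 5e-07 × 110574 × 0.2565 ≈ 0.0141797 m.
Combining orthogonally: (0.055287² + 0.0141797²)^½ ≈ 0.0570764 m.

0.0571 m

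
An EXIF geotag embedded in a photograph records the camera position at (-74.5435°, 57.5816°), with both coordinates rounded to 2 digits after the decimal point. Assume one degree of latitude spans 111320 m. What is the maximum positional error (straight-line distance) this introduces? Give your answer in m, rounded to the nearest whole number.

Rounding to 2 decimal places leaves each coordinate within ±0.005° of the true value.
North–south component: 0.005° × 111320 = 556.6 m.
East–west component at 74.5435°: 0.005° × 111320 × cos 74.5435° ≈ 0.005 × 29667.5 ≈ 148.338 m.
Worst case both components are at the extreme and orthogonal: √(556.6² + 148.338²) ≈ 576.027 m.

576 m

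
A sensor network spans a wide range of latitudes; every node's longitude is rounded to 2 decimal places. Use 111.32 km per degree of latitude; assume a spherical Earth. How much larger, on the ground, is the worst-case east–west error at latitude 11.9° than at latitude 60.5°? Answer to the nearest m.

Rounding to 2 decimal places leaves the longitude within ±0.005° of the true value.
Error at 11.9° = 0.005° × 111320 × cos 11.9° ≈ 556.6 × 0.9785 = 544.64 m.
Error at 60.5° = 0.005° × 111320 × cos 60.5° ≈ 556.6 × 0.4924 = 274.08 m.
Difference: 544.64 − 274.08 = 270.56 m.

271 m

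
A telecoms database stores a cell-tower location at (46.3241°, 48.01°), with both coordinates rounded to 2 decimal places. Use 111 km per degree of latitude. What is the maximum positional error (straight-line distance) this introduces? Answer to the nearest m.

Rounding to 2 decimal places leaves each coordinate within ±0.005° of the true value.
North–south component: 0.005° × 111000 = 555 m.
Longitude error → 0.005 × 111000 × cos 46.3241° = 0.005 × 111000 × 0.6906 ≈ 383.271 m.
Worst case both components are at the extreme and orthogonal: √(555² + 383.271²) ≈ 674.479 m.

674 m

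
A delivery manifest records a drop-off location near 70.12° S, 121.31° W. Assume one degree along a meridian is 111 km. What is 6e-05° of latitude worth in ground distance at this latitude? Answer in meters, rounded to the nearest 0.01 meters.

6.66 meters

6e-05° × 111000 m/° = 6.66 m.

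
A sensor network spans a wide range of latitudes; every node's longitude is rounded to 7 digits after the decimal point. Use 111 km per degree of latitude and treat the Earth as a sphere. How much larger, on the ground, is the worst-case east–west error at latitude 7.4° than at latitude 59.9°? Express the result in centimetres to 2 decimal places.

0.27 centimetres

Rounding to 7 decimal places leaves the longitude within ±5e-08° of the true value.
At 7.4°: 5e-08° × 111000 × cos 7.4° = 5e-08 × 111000 × 0.9917 ≈ 0.0055038 m.
Error at 59.9° = 5e-08° × 111000 × cos 59.9° ≈ 0.00555 × 0.5015 = 0.0027834 m.
So the lower-latitude error exceeds the higher by 0.0055038 − 0.0027834 = 0.0027204 m.
That is 0.00272039 m = 0.27204 cm.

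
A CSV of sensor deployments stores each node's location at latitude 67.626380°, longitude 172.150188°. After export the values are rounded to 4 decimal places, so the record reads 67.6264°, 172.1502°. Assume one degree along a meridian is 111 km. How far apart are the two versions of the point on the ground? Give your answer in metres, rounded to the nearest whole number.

The latitude changed by -0.000020° and the longitude by -0.000012°.
N–S: -0.000020° × 111000 m/° = -2.22 m.
East–west at this latitude: -0.000012° × 111000 × cos 67.6264° ≈ -0.000012 × 42251.5 = -0.507018 m.
Distance: √(2.22² + 0.507018²) ≈ 2.27716 m.

2 metres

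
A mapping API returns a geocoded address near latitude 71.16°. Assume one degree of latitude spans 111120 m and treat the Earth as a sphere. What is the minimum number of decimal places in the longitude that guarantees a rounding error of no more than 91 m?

3 decimal places

At 71.16° one degree of longitude covers 111120 × cos 71.16° ≈ 111120 × 0.3229 ≈ 35883.6 m.
With N decimal places the half-ulp bound is 0.5·10⁻ᴺ°, or 0.5·10⁻ᴺ × 35883.6 m on the ground.
Setting 17941.8 × 10⁻ᴺ ≤ 91 gives 10ᴺ ≥ 197.2, i.e. N ≥ 2.29.
At 2 places the error can reach 179 m, but 3 places keeps it to 17.9 m.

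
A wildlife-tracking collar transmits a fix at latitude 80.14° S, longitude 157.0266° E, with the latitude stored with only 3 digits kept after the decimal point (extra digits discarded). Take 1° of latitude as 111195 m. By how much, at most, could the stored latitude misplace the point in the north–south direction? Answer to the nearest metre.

111 metres

Truncating at 3 decimal places can drop up to a full unit in the last place, so the latitude may be off by as much as 0.001°.
So the N–S error is at most 0.001 × 111195 = 111.195 m.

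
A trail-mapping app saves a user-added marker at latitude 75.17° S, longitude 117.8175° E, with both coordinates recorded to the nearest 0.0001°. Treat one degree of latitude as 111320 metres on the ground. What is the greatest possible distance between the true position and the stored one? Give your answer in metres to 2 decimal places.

5.75 metres

Rounding to 4 decimal places leaves each coordinate within ±5e-05° of the true value.
North–south component: 5e-05° × 111320 = 5.566 m.
E–W at 75.17°: 5e-05° × 111320 × cos 75.17° = 5e-05 × 111320 × 0.2560 ≈ 1.42463 m.
Worst case both components are at the extreme and orthogonal: √(5.566² + 1.42463²) ≈ 5.74543 m.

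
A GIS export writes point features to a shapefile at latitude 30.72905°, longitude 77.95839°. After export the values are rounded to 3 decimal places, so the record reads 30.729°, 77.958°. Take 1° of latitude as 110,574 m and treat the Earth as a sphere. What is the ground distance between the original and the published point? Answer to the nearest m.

The latitude changed by +0.00005° and the longitude by +0.00039°.
N–S: 0.00005° × 110574 m/° = 5.5287 m.
East–west at this latitude: 0.00039° × 110574 × cos 30.729° ≈ 0.00039 × 95048.7 = 37.069 m.
Distance: √(5.5287² + 37.069²) ≈ 37.479 m.

37 m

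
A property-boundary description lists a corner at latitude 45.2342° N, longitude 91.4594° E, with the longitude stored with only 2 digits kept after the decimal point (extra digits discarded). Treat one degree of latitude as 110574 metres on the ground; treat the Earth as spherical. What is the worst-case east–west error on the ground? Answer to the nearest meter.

Truncating at 2 decimal places can drop up to a full unit in the last place, so the longitude may be off by as much as 0.01°.
Parallels shrink by cos φ, so at 45.2342° a degree of longitude is 110574 × 0.7042 ≈ 77867.4 m.
Maximum E–W displacement: 0.01 × 77867.4 = 778.674 m.

779 meters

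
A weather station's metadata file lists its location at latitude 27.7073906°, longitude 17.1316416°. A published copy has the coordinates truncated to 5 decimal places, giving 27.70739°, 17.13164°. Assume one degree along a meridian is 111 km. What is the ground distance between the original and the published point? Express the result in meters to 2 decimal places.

0.17 meters

The latitude changed by +0.0000006° and the longitude by +0.0000016°.
N–S: 0.0000006° × 111000 m/° = 0.0666 m.
E–W at 27.7074°: 0.0000016° × 111000 × cos 27.7074° = 0.0000016 × 111000 × 0.8853 ≈ 0.157235 m.
Hypotenuse of the two orthogonal shifts: √(0.0666² + 0.157235²) = 0.170759 m.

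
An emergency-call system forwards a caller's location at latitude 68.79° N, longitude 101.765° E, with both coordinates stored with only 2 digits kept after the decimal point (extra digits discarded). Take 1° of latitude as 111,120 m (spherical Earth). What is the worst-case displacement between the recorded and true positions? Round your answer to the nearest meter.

Truncating at 2 decimal places can drop up to a full unit in the last place, so each coordinate may be off by as much as 0.01°.
N–S: 0.01° × 111120 m/° = 1111.2 m.
E–W at 68.79°: 0.01° × 111120 × cos 68.79° = 0.01 × 111120 × 0.3618 ≈ 402.018 m.
The two errors are perpendicular, so the maximum displacement is √(1111.2² + 402.018²) ≈ 1181.69 m.

1182 meters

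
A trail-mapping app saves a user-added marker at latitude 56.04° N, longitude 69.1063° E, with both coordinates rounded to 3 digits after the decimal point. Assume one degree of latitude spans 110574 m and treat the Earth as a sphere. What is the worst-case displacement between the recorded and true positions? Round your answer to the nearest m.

Rounding to 3 decimal places leaves each coordinate within ±0.0005° of the true value.
N–S: 0.0005° × 110574 m/° = 55.287 m.
East–west component at 56.04°: 0.0005° × 110574 × cos 56.04° ≈ 0.0005 × 61768.2 ≈ 30.8841 m.
Combining orthogonally: (55.287² + 30.8841²)^½ ≈ 63.3283 m.

63 m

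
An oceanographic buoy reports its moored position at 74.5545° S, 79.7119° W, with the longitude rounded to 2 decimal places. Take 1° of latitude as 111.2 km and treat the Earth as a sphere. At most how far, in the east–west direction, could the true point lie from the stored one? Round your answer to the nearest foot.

486 feet

Rounding to 2 decimal places leaves the longitude within ±0.005° of the true value.
Parallels shrink by cos φ, so at 74.5545° a degree of longitude is 111200 × 0.2663 ≈ 29615 m.
So at most 0.005° × 29615 ≈ 148.075 m east–west.
Converting: 148.075 m × 3.2808 ft/m ≈ 485.81 ft.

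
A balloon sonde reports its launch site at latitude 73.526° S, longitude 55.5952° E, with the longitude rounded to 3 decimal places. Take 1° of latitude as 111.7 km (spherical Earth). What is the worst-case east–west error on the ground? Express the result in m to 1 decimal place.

Rounding to 3 decimal places leaves the longitude within ±0.0005° of the true value.
At latitude 73.526° a degree of longitude spans 111700 m × cos 73.526° = 111700 × 0.2836 ≈ 31675.9 m.
Maximum E–W displacement: 0.0005 × 31675.9 = 15.838 m.

15.8 m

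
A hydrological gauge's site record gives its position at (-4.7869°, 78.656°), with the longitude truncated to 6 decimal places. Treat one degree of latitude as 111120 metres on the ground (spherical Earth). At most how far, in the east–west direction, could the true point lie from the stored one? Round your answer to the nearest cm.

Truncating at 6 decimal places can drop up to a full unit in the last place, so the longitude may be off by as much as 1e-06°.
One degree of longitude at 4.7869° is 111120 × cos 4.7869° ≈ 111120 × 0.9965 = 110732 m.
So at most 1e-06° × 110732 ≈ 0.110732 m east–west.
That is 0.110732 m = 11.073 cm.

11 cm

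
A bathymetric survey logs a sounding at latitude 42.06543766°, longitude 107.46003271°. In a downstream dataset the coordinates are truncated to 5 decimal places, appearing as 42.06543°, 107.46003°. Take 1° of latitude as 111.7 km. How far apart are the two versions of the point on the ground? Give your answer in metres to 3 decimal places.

0.885 metres

Δlat = 42.06543766 − 42.06543 = +0.00000766°; Δlon = 107.46003271 − 107.46003 = +0.00000271°.
North–south shift: 0.00000766 × 111700 = 0.855622 m.
E–W at 42.0654°: 0.00000271° × 111700 × cos 42.0654° = 0.00000271 × 111700 × 0.7424 ≈ 0.224724 m.
Hypotenuse of the two orthogonal shifts: √(0.855622² + 0.224724²) = 0.884641 m.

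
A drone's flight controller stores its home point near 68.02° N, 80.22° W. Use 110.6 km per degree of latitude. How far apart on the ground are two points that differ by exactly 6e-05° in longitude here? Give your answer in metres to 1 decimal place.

At 68.02° a degree of longitude is 110600 × cos 68.02° ≈ 41395.7 m, so 6e-05° corresponds to 2.48374 m.

2.5 metres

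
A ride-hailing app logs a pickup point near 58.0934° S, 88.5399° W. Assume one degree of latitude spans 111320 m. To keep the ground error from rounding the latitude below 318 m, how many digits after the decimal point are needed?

One degree of latitude covers 111320 m.
Rounding to N decimal places gives at most 0.5 × 10⁻ᴺ degrees of error, i.e. 0.5 × 10⁻ᴺ × 111320 m.
Setting 55660 × 10⁻ᴺ ≤ 318 gives 10ᴺ ≥ 175, i.e. N ≥ 2.24.
N = 2 would give 557 m (too coarse); N = 3 gives 55.7 m ≤ 318 m.

3 decimal places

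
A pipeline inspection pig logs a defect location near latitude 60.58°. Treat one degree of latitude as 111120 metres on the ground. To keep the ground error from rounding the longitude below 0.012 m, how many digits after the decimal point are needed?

At 60.58° one degree of longitude covers 111120 × cos 60.58° ≈ 111120 × 0.4912 ≈ 54583 m.
With N decimal places the half-ulp bound is 0.5·10⁻ᴺ°, or 0.5·10⁻ᴺ × 54583 m on the ground.
Need 0.5 × 54583 × 10⁻ᴺ ≤ 0.012 → 10⁻ᴺ ≤ 4.397e-07, so N ≥ 6.36.
So 7 decimal places suffice (0.00273 m); 6 would allow up to 0.0273 m.

7 decimal places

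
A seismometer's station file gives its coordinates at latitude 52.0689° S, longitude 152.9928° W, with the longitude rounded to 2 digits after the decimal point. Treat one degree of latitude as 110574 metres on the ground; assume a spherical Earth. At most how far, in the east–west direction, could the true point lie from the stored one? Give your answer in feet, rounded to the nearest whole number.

Rounding to 2 decimal places leaves the longitude within ±0.005° of the true value.
At latitude 52.0689° a degree of longitude spans 110574 m × cos 52.0689° = 110574 × 0.6147 ≈ 67971.3 m.
So at most 0.005° × 67971.3 ≈ 339.857 m east–west.
In feet: 339.857 m ÷ 0.3048 ≈ 1115 ft.

1115 feet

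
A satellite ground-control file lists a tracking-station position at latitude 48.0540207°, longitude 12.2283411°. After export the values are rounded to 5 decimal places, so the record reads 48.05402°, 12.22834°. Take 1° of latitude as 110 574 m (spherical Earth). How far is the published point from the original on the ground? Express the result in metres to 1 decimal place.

Δlat = 48.0540207 − 48.05402 = +0.0000007°; Δlon = 12.2283411 − 12.22834 = +0.0000011°.
N–S: 0.0000007° × 110574 m/° = 0.0774018 m.
E–W at 48.054°: 0.0000011° × 110574 × cos 48.054° = 0.0000011 × 110574 × 0.6684 ≈ 0.081302 m.
Combined displacement = (0.0774018² + 0.081302²)^½ ≈ 0.112254 m.

0.1 metres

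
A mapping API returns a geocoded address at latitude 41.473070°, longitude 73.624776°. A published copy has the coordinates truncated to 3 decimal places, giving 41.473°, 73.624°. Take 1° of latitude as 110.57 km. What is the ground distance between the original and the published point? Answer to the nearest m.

Δlat = 41.473070 − 41.473 = +0.000070°; Δlon = 73.624776 − 73.624 = +0.000776°.
North–south shift: 0.000070 × 110570 = 7.7399 m.
E–W at 41.473°: 0.000776° × 110570 × cos 41.473° = 0.000776 × 110570 × 0.7493 ≈ 64.2889 m.
Distance: √(7.7399² + 64.2889²) ≈ 64.7532 m.

65 m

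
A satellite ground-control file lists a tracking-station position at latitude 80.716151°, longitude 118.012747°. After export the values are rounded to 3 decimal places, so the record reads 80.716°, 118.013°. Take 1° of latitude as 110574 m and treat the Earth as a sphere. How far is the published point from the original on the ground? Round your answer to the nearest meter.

The latitude changed by +0.000151° and the longitude by -0.000253°.
N–S: 0.000151° × 110574 m/° = 16.6967 m.
East–west at this latitude: -0.000253° × 110574 × cos 80.716° ≈ -0.000253 × 17838.7 = -4.51319 m.
Hypotenuse of the two orthogonal shifts: √(16.6967² + 4.51319²) = 17.2959 m.

17 meters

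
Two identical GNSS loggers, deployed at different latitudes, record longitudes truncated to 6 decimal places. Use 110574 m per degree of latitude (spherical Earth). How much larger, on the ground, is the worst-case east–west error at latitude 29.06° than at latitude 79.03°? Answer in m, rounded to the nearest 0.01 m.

0.08 m

Truncating at 6 decimal places can drop up to a full unit in the last place, so the longitude may be off by as much as 1e-06°.
At 29.06°: 1e-06° × 110574 × cos 29.06° = 1e-06 × 110574 × 0.8741 ≈ 0.096654 m.
At 79.03°: 1e-06° × 110574 × cos 79.03° = 1e-06 × 110574 × 0.1903 ≈ 0.021042 m.
So the lower-latitude error exceeds the higher by 0.096654 − 0.021042 = 0.075612 m.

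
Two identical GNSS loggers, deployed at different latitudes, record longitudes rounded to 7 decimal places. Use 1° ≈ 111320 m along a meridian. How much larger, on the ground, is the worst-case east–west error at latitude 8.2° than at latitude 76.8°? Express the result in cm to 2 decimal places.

0.42 cm

Rounding to 7 decimal places leaves the longitude within ±5e-08° of the true value.
Error at 8.2° = 5e-08° × 111320 × cos 8.2° ≈ 0.005566 × 0.9898 = 0.0055091 m.
At 76.8°: 5e-08° × 111320 × cos 76.8° = 5e-08 × 111320 × 0.2284 ≈ 0.001271 m.
So the lower-latitude error exceeds the higher by 0.0055091 − 0.001271 = 0.0042381 m.
That is 0.00423809 m = 0.42381 cm.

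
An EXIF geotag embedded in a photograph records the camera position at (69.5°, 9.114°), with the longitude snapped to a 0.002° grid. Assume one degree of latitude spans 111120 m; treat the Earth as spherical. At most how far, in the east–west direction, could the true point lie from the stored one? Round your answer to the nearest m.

39 m

With a 0.002° grid the true value lies within half a step, ±0.002°/2 = ±0.001°, of the stored one.
Parallels shrink by cos φ, so at 69.5° a degree of longitude is 111120 × 0.3502 ≈ 38915 m.
So at most 0.001° × 38915 ≈ 38.915 m east–west.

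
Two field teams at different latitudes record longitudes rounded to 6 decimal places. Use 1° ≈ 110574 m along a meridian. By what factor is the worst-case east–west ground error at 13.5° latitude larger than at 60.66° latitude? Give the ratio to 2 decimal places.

1.98

Rounding to 6 decimal places leaves the longitude within ±5e-07° of the true value.
At 13.5°: 5e-07° × 110574 × cos 13.5° = 5e-07 × 110574 × 0.9724 ≈ 0.053759 m.
Error at 60.66° = 5e-07° × 110574 × cos 60.66° ≈ 0.055287 × 0.4900 = 0.02709 m.
Ratio: 0.053759 / 0.02709 = cos 13.5° / cos 60.66° ≈ 1.9845.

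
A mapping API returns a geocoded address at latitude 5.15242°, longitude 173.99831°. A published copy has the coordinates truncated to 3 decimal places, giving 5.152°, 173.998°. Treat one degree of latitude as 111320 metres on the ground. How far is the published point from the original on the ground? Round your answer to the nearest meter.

58 meters

The latitude changed by +0.00042° and the longitude by +0.00031°.
N–S: 0.00042° × 111320 m/° = 46.7544 m.
E–W at 5.152°: 0.00031° × 111320 × cos 5.152° = 0.00031 × 111320 × 0.9960 ≈ 34.3698 m.
Distance: √(46.7544² + 34.3698²) ≈ 58.0281 m.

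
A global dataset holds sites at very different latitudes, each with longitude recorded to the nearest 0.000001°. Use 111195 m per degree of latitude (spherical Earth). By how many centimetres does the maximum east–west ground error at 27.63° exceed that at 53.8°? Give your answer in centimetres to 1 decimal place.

1.6 centimetres

Rounding to 6 decimal places leaves the longitude within ±5e-07° of the true value.
Error at 27.63° = 5e-07° × 111195 × cos 27.63° ≈ 0.055597 × 0.8860 = 0.049257 m.
At 53.8°: 5e-07° × 111195 × cos 53.8° = 5e-07 × 111195 × 0.5906 ≈ 0.032836 m.
Difference: 0.049257 − 0.032836 = 0.016421 m.
That is 0.016421 m = 1.6421 cm.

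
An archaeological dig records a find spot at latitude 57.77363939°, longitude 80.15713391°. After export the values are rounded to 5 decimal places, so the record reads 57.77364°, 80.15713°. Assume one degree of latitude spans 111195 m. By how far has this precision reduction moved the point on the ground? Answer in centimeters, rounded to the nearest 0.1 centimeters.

Δlat = 57.77363939 − 57.77364 = -0.00000061°; Δlon = 80.15713391 − 80.15713 = +0.00000391°.
N–S: -0.00000061° × 111195 m/° = -0.067829 m.
E–W at 57.7736°: 0.00000391° × 111195 × cos 57.7736° = 0.00000391 × 111195 × 0.5333 ≈ 0.231849 m.
Combined displacement = (0.067829² + 0.231849²)^½ ≈ 0.241567 m.
That is 0.241567 m = 24.157 cm.

24.2 centimeters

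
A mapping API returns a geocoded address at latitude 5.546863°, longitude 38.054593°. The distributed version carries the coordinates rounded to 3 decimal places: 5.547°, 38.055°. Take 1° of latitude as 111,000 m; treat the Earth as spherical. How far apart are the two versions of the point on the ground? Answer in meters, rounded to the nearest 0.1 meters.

Δlat = 5.546863 − 5.547 = -0.000137°; Δlon = 38.054593 − 38.055 = -0.000407°.
N–S: -0.000137° × 111000 m/° = -15.207 m.
E–W at 5.547°: -0.000407° × 111000 × cos 5.547° = -0.000407 × 111000 × 0.9953 ≈ -44.9654 m.
Distance: √(15.207² + 44.9654²) ≈ 47.4673 m.

47.5 meters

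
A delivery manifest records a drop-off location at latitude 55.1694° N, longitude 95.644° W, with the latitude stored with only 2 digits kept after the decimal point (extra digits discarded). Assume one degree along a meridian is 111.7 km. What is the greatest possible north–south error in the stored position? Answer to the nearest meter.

1117 meters

Truncating at 2 decimal places can drop up to a full unit in the last place, so the latitude may be off by as much as 0.01°.
So the N–S error is at most 0.01 × 111700 = 1117 m.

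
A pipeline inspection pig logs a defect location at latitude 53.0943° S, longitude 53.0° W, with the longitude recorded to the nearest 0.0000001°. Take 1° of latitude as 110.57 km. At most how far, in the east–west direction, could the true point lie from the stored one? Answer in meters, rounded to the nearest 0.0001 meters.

Rounding to 7 decimal places leaves the longitude within ±5e-08° of the true value.
Parallels shrink by cos φ, so at 53.0943° a degree of longitude is 110570 × 0.6005 ≈ 66397.3 m.
Maximum E–W displacement: 5e-08 × 66397.3 = 0.00331986 m.

0.0033 meters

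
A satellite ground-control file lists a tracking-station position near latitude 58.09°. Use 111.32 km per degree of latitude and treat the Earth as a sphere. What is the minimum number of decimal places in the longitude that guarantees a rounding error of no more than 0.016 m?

At 58.09° one degree of longitude covers 111320 × cos 58.09° ≈ 111320 × 0.5286 ≈ 58842.2 m.
Rounding to N decimal places gives at most 0.5 × 10⁻ᴺ degrees of error, i.e. 0.5 × 10⁻ᴺ × 58842.2 m.
Setting 29421.1 × 10⁻ᴺ ≤ 0.016 gives 10ᴺ ≥ 1.839e+06, i.e. N ≥ 6.26.
So 7 decimal places suffice (0.00294 m); 6 would allow up to 0.0294 m.

7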